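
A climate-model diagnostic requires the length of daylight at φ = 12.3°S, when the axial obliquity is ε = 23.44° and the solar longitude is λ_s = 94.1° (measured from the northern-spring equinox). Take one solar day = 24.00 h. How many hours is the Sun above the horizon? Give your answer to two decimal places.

Solar declination: sin δ = sin ε · sin λ_s = sin 23.44° × sin 94.1° = 0.39677, so δ = +23.376°.
cos H₀ = −tan φ · tan δ = −tan(-12.3°) × tan(+23.376°) = 0.0942, so H₀ = 1.4764 rad = 84.59°.
Daylight = 2H₀/(2π) × 24.00 h = (1.4764/π) × 24.00 = 11.28 h.

11.28 h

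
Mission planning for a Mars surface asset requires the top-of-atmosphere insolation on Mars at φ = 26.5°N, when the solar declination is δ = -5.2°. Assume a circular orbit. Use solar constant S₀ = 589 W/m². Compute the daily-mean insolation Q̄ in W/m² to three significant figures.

cos H₀ = −tan(+26.5°) tan(-5.200°) = 0.0454, H₀ = 1.5254 rad.
Bracket: H₀ sin φ sin δ + cos φ cos δ sin H₀ = 1.5254×0.44620×-0.09063 + 0.89493×0.99588×0.99897 = -0.061686 + 0.890325 = 0.828639.
Q̄ = (S₀/π) × [bracket] = (589/π) × 0.828639 = 155.4 W/m².

Q̄ ≈ 155 W/m²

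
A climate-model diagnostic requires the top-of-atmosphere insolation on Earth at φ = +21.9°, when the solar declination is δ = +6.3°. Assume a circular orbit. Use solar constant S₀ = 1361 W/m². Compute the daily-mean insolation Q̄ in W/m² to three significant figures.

Q̄ ≈ 428 W/m²

cos H₀ = −tan(+21.9°) tan(+6.300°) = -0.0444, H₀ = 1.6152 rad.
Bracket: H₀ sin φ sin δ + cos φ cos δ sin H₀ = 1.6152×0.37299×0.10973 + 0.92784×0.99396×0.99901 = 0.066107 + 0.921323 = 0.987430.
Q̄ = (S₀/π) × [bracket] = (1361/π) × 0.987430 = 427.8 W/m².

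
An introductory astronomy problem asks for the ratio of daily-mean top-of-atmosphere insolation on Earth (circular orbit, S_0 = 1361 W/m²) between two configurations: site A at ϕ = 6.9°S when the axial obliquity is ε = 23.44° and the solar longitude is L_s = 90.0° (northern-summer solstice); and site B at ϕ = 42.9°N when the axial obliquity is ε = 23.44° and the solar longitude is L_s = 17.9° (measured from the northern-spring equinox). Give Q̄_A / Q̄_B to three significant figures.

Q̄_A / Q̄_B ≈ 0.970

— Configuration A (ϕ=-6.9°):
Solar declination: sin δ = sin ε · sin L_s = sin 23.44° × sin 90.0° = 0.39779, so δ = +23.440°.
cos h₀ = −tan(-6.9°) tan(+23.440°) = 0.0525, h₀ = 1.5183 rad.
Bracket: h₀ sin ϕ sin δ + cos ϕ cos δ sin h₀ = 1.5183×-0.12014×0.39779 + 0.99276×0.91748×0.99862 = -0.072560 + 0.909580 = 0.837020.
Q̄ = (S_0/π) × [bracket] = (1361/π) × 0.837020 = 362.61 W/m².
— Configuration B (ϕ=+42.9°):
Solar declination: sin δ = sin ε · sin L_s = sin 23.44° × sin 17.9° = 0.12226, so δ = +7.023°.
cos h₀ = −tan(+42.9°) tan(+7.023°) = -0.1145, h₀ = 1.6855 rad.
Bracket: h₀ sin ϕ sin δ + cos ϕ cos δ sin h₀ = 1.6855×0.68072×0.12226 + 0.73254×0.99250×0.99343 = 0.140275 + 0.722269 = 0.862544.
Q̄ = (S_0/π) × [bracket] = (1361/π) × 0.862544 = 373.67 W/m².
Ratio Q̄_A / Q̄_B = 362.61 / 373.67 = 0.9704.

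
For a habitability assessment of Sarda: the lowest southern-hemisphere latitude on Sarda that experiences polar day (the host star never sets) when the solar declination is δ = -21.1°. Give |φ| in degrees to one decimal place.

Polar day requires cos H₀ = −tan φ tan δ ≤ −1, i.e. tan φ tan δ ≥ 1.
The boundary is |tan φ| · |tan δ| = 1, so |φ| = 90° − |δ| = 90° − 21.1° = 68.9° in the southern hemisphere.

|φ| = 68.9°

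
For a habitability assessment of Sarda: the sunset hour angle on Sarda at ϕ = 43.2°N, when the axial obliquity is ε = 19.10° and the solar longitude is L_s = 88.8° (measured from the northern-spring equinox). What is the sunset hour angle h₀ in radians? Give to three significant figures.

h₀ = 1.90 rad

Solar declination: sin δ = sin ε · sin L_s = sin 19.10° × sin 88.8° = 0.32715, so δ = +19.096°.
cos h₀ = −tan ϕ · tan δ = −tan(+43.2°) × tan(+19.096°) = -0.3251, so h₀ = 1.9019 rad = 108.97°.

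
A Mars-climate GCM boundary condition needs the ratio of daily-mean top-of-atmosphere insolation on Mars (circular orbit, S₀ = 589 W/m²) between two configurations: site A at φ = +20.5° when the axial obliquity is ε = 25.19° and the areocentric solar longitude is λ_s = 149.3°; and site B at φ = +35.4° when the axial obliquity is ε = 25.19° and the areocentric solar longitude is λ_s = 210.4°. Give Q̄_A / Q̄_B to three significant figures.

Q̄_A / Q̄_B ≈ 1.70

— Configuration A (φ=+20.5°):
sin δ = sin 25.19° × sin 149.3° = 0.21730, so δ = +12.550°.
cos H₀ = −tan(+20.5°) tan(+12.550°) = -0.0832, H₀ = 1.6541 rad.
Bracket: H₀ sin φ sin δ + cos φ cos δ sin H₀ = 1.6541×0.35021×0.21730 + 0.93667×0.97611×0.99653 = 0.125878 + 0.911120 = 1.036998.
Q̄ = (S₀/π) × [bracket] = (589/π) × 1.036998 = 194.42 W/m².
— Configuration B (φ=+35.4°):
sin δ = sin 25.19° × sin 210.4° = -0.21538, so δ = -12.438°.
cos H₀ = −tan(+35.4°) tan(-12.438°) = 0.1567, H₀ = 1.4134 rad.
Bracket: H₀ sin φ sin δ + cos φ cos δ sin H₀ = 1.4134×0.57928×-0.21538 + 0.81513×0.97653×0.98764 = -0.176343 + 0.786160 = 0.609817.
Q̄ = (S₀/π) × [bracket] = (589/π) × 0.609817 = 114.33 W/m².
Ratio Q̄_A / Q̄_B = 194.42 / 114.33 = 1.701.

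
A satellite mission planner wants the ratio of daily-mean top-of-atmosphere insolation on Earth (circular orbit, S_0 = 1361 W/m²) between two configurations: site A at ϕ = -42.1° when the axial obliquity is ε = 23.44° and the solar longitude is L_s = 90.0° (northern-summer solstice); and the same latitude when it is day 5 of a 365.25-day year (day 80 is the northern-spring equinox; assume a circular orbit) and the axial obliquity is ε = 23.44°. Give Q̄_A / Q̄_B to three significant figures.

— Configuration A (ϕ=-42.1°):
Solar declination: sin δ = sin ε · sin L_s = sin 23.44° × sin 90.0° = 0.39779, so δ = +23.440°.
cos h₀ = −tan(-42.1°) tan(+23.440°) = 0.3918, h₀ = 1.1683 rad.
Bracket: h₀ sin ϕ sin δ + cos ϕ cos δ sin h₀ = 1.1683×-0.67043×0.39779 + 0.74198×0.91748×0.92007 = -0.311574 + 0.626339 = 0.314765.
Q̄ = (S_0/π) × [bracket] = (1361/π) × 0.314765 = 136.36 W/m².
— Configuration B (ϕ=-42.1°):
Solar longitude: L_s = 360° × (5 − 80)/365.25 = -73.922°, i.e. -73.922° + 360° = 286.078°.
sin δ = sin 23.44° × sin 286.078° = -0.38223, so δ = -22.472°.
cos h₀ = −tan(-42.1°) tan(-22.472°) = -0.3738, h₀ = 1.9538 rad.
Bracket: h₀ sin ϕ sin δ + cos ϕ cos δ sin h₀ = 1.9538×-0.67043×-0.38223 + 0.74198×0.92407×0.92753 = 0.500678 + 0.635953 = 1.136631.
Q̄ = (S_0/π) × [bracket] = (1361/π) × 1.136631 = 492.41 W/m².
Ratio Q̄_A / Q̄_B = 136.36 / 492.41 = 0.2769.

Q̄_A / Q̄_B ≈ 0.277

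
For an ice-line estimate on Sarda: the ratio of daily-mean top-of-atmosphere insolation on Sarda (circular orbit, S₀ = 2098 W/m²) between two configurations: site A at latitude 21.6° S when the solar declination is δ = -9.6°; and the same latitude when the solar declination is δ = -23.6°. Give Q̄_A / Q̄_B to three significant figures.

— Configuration A (φ=-21.6°):
cos H₀ = −tan(-21.6°) tan(-9.600°) = -0.0670, H₀ = 1.6378 rad.
Bracket: H₀ sin φ sin δ + cos φ cos δ sin H₀ = 1.6378×-0.36812×-0.16677 + 0.92978×0.98600×0.99776 = 0.100547 + 0.914710 = 1.015257.
Q̄ = (S₀/π) × [bracket] = (2098/π) × 1.015257 = 678.00 W/m².
— Configuration B (φ=-21.6°):
cos H₀ = −tan(-21.6°) tan(-23.600°) = -0.1730, H₀ = 1.7446 rad.
Bracket: H₀ sin φ sin δ + cos φ cos δ sin H₀ = 1.7446×-0.36812×-0.40035 + 0.92978×0.91636×0.98493 = 0.257114 + 0.839173 = 1.096287.
Q̄ = (S₀/π) × [bracket] = (2098/π) × 1.096287 = 732.12 W/m².
Ratio Q̄_A / Q̄_B = 678.00 / 732.12 = 0.9261.

Q̄_A / Q̄_B ≈ 0.926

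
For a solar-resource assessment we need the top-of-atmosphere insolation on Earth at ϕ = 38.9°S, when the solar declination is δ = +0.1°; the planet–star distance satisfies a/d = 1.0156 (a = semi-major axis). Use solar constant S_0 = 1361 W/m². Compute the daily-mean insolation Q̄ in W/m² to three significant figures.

Q̄ ≈ 347 W/m²

cos h₀ = −tan(-38.9°) tan(+0.100°) = 0.0014, h₀ = 1.5694 rad.
Bracket: h₀ sin ϕ sin δ + cos ϕ cos δ sin h₀ = 1.5694×-0.62796×0.00175 + 0.77824×1.00000×1.00000 = -0.001725 + 0.778240 = 0.776515.
Inverse-square distance factor (a/d)² = 1.0156² = 1.031443.
Q̄ = (S_0/π) × 1.031443 × [bracket] = (1361/π) × 1.031443 × 0.776515 = 347.0 W/m².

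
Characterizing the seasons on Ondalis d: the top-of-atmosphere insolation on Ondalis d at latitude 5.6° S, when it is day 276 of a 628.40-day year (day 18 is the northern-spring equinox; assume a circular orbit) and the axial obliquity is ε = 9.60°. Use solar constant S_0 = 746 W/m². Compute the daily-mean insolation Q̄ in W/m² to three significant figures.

Q̄ ≈ 232 W/m²

Solar longitude: L_s = 360° × (276 − 18)/628.40 = 147.804°.
sin δ = sin 9.60° × sin 147.804° = 0.08886, so δ = +5.098°.
cos h₀ = −tan(-5.6°) tan(+5.098°) = 0.0087, h₀ = 1.5620 rad.
Bracket: h₀ sin ϕ sin δ + cos ϕ cos δ sin h₀ = 1.5620×-0.09758×0.08886 + 0.99523×0.99604×0.99996 = -0.013544 + 0.991249 = 0.977705.
Q̄ = (S_0/π) × [bracket] = (746/π) × 0.977705 = 232.2 W/m².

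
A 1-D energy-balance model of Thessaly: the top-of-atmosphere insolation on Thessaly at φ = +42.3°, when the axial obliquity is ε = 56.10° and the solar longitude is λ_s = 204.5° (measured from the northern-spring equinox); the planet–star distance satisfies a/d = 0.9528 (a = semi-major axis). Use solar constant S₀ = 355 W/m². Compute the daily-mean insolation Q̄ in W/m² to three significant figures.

Solar declination: sin δ = sin ε · sin λ_s = sin 56.10° × sin 204.5° = -0.34420, so δ = -20.133°.
cos H₀ = −tan(+42.3°) tan(-20.133°) = 0.3336, H₀ = 1.2307 rad.
Bracket: H₀ sin φ sin δ + cos φ cos δ sin H₀ = 1.2307×0.67301×-0.34420 + 0.73963×0.93890×0.94272 = -0.285092 + 0.654661 = 0.369569.
Inverse-square distance factor (a/d)² = 0.9528² = 0.907828.
Q̄ = (S₀/π) × 0.907828 × [bracket] = (355/π) × 0.907828 × 0.369569 = 37.91 W/m².

Q̄ ≈ 37.9 W/m²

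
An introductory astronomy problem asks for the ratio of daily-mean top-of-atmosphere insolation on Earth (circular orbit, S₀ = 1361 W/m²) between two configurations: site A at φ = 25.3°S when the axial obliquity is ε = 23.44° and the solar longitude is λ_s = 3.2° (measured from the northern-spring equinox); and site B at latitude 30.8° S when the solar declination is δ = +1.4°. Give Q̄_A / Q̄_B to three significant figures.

Q̄_A / Q̄_B ≈ 1.06

— Configuration A (φ=-25.3°):
Solar declination: sin δ = sin ε · sin λ_s = sin 23.44° × sin 3.2° = 0.02221, so δ = +1.272°.
cos H₀ = −tan(-25.3°) tan(+1.272°) = 0.0105, H₀ = 1.5603 rad.
Bracket: H₀ sin φ sin δ + cos φ cos δ sin H₀ = 1.5603×-0.42736×0.02221 + 0.90408×0.99975×0.99994 = -0.014810 + 0.903800 = 0.888990.
Q̄ = (S₀/π) × [bracket] = (1361/π) × 0.888990 = 385.13 W/m².
— Configuration B (φ=-30.8°):
cos H₀ = −tan(-30.8°) tan(+1.400°) = 0.0146, H₀ = 1.5562 rad.
Bracket: H₀ sin φ sin δ + cos φ cos δ sin H₀ = 1.5562×-0.51204×0.02443 + 0.85896×0.99970×0.99989 = -0.019467 + 0.858608 = 0.839141.
Q̄ = (S₀/π) × [bracket] = (1361/π) × 0.839141 = 363.53 W/m².
Ratio Q̄_A / Q̄_B = 385.13 / 363.53 = 1.059.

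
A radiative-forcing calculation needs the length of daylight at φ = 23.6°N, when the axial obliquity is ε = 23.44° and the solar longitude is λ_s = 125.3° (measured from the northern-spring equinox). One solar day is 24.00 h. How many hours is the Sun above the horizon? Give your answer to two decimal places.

13.15 h

Solar declination: sin δ = sin ε · sin λ_s = sin 23.44° × sin 125.3° = 0.32465, so δ = +18.944°.
cos H₀ = −tan φ · tan δ = −tan(+23.6°) × tan(+18.944°) = -0.1500, so H₀ = 1.7213 rad = 98.62°.
Daylight = 2H₀/(2π) × 24.00 h = (1.7213/π) × 24.00 = 13.15 h.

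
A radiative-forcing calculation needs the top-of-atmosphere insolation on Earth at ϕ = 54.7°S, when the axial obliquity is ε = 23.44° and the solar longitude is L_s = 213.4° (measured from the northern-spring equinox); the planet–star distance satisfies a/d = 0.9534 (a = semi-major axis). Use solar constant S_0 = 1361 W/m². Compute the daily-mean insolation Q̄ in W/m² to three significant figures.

Solar declination: sin δ = sin ε · sin L_s = sin 23.44° × sin 213.4° = -0.21897, so δ = -12.649°.
cos h₀ = −tan(-54.7°) tan(-12.649°) = -0.3170, h₀ = 1.8933 rad.
Bracket: h₀ sin ϕ sin δ + cos ϕ cos δ sin h₀ = 1.8933×-0.81614×-0.21897 + 0.57786×0.97573×0.94844 = 0.338352 + 0.534764 = 0.873116.
Inverse-square distance factor (a/d)² = 0.9534² = 0.908972.
Q̄ = (S_0/π) × 0.908972 × [bracket] = (1361/π) × 0.908972 × 0.873116 = 343.8 W/m².

Q̄ ≈ 344 W/m²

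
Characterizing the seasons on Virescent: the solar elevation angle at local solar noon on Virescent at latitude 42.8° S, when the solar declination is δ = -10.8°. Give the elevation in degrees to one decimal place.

58.0°

At local noon the hour angle is zero, so the zenith angle equals |φ − δ| = |-42.8° − (-10.800°)| = 32.000°.
Elevation = 90° − 32.000° = 58.0°.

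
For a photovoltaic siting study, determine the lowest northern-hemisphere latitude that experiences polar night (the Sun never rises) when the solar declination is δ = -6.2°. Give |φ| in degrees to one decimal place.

Polar night requires cos H₀ = −tan φ tan δ ≥ 1, i.e. tan φ tan δ ≤ −1.
The boundary is |tan φ| · |tan δ| = 1, so |φ| = 90° − |δ| = 90° − 6.2° = 83.8° in the northern hemisphere.

|φ| = 83.8°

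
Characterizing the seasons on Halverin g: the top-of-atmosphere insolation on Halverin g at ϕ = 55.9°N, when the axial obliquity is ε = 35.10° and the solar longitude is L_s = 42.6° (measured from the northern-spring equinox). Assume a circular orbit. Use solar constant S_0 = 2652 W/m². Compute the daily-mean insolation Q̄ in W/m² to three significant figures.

Q̄ ≈ 951 W/m²

Solar declination: sin δ = sin ε · sin L_s = sin 35.10° × sin 42.6° = 0.38921, so δ = +22.905°.
cos h₀ = −tan(+55.9°) tan(+22.905°) = -0.6241, h₀ = 2.2447 rad.
Bracket: h₀ sin ϕ sin δ + cos ϕ cos δ sin h₀ = 2.2447×0.82806×0.38921 + 0.56064×0.92115×0.78137 = 0.723443 + 0.403526 = 1.126969.
Q̄ = (S_0/π) × [bracket] = (2652/π) × 1.126969 = 951.3 W/m².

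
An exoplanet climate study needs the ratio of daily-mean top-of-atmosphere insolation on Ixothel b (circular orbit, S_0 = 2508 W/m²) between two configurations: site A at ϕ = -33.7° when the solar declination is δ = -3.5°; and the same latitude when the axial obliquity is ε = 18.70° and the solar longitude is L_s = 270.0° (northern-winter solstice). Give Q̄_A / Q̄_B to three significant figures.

Q̄_A / Q̄_B ≈ 0.813

— Configuration A (ϕ=-33.7°):
cos h₀ = −tan(-33.7°) tan(-3.500°) = -0.0408, h₀ = 1.6116 rad.
Bracket: h₀ sin ϕ sin δ + cos ϕ cos δ sin h₀ = 1.6116×-0.55484×-0.06105 + 0.83195×0.99813×0.99917 = 0.054590 + 0.829705 = 0.884295.
Q̄ = (S_0/π) × [bracket] = (2508/π) × 0.884295 = 705.95 W/m².
— Configuration B (ϕ=-33.7°):
Solar declination: sin δ = sin ε · sin L_s = sin 18.70° × sin 270.0° = -0.32061, so δ = -18.700°.
cos h₀ = −tan(-33.7°) tan(-18.700°) = -0.2257, h₀ = 1.7985 rad.
Bracket: h₀ sin ϕ sin δ + cos ϕ cos δ sin h₀ = 1.7985×-0.55484×-0.32061 + 0.83195×0.94721×0.97419 = 0.319930 + 0.767692 = 1.087622.
Q̄ = (S_0/π) × [bracket] = (2508/π) × 1.087622 = 868.27 W/m².
Ratio Q̄_A / Q̄_B = 705.95 / 868.27 = 0.8131.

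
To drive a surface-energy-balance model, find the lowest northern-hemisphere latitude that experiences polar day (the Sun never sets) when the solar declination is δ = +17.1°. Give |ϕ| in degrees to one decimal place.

Polar day requires cos h₀ = −tan ϕ tan δ ≤ −1, i.e. tan ϕ tan δ ≥ 1.
The boundary is |tan ϕ| · |tan δ| = 1, so |ϕ| = 90° − |δ| = 90° − 17.1° = 72.9° in the northern hemisphere.

|ϕ| = 72.9°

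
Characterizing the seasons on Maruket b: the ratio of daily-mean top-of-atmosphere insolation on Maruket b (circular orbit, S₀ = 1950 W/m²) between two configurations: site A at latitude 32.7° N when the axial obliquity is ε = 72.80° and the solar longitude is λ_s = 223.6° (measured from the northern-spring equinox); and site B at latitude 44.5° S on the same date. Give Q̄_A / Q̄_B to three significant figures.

Q̄_A / Q̄_B ≈ 0.120

— Configuration A (φ=+32.7°):
Solar declination: sin δ = sin ε · sin λ_s = sin 72.80° × sin 223.6° = -0.65878, so δ = -41.207°.
cos H₀ = −tan(+32.7°) tan(-41.207°) = 0.5622, H₀ = 0.9738 rad.
Bracket: H₀ sin φ sin δ + cos φ cos δ sin H₀ = 0.9738×0.54024×-0.65878 + 0.84151×0.75234×0.82703 = -0.346575 + 0.523594 = 0.177019.
Q̄ = (S₀/π) × [bracket] = (1950/π) × 0.177019 = 109.88 W/m².
— Configuration B (φ=-44.5°):
cos H₀ = −tan(-44.5°) tan(-41.207°) = -0.8605, H₀ = 2.6070 rad.
Bracket: H₀ sin φ sin δ + cos φ cos δ sin H₀ = 2.6070×-0.70091×-0.65878 + 0.71325×0.75234×0.50946 = 1.203770 + 0.273380 = 1.477150.
Q̄ = (S₀/π) × [bracket] = (1950/π) × 1.477150 = 916.87 W/m².
Ratio Q̄_A / Q̄_B = 109.88 / 916.87 = 0.1198.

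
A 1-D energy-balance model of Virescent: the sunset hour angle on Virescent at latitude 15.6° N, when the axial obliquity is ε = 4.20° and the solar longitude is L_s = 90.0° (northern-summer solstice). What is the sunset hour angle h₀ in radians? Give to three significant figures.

Solar declination: sin δ = sin ε · sin L_s = sin 4.20° × sin 90.0° = 0.07324, so δ = +4.200°.
cos h₀ = −tan ϕ · tan δ = −tan(+15.6°) × tan(+4.200°) = -0.0205, so h₀ = 1.5913 rad = 91.17°.

h₀ = 1.59 rad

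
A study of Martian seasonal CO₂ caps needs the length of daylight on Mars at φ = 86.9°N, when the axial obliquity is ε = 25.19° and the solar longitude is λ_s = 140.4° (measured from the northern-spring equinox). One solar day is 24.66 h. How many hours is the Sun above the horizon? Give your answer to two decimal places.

24.66 h

Solar declination: sin δ = sin ε · sin λ_s = sin 25.19° × sin 140.4° = 0.27130, so δ = +15.742°.
Sunrise equation: cos H₀ = −tan φ · tan δ = -5.2046 ≤ −1, so the Sun never sets (polar day) and H₀ = π.
Daylight = 2H₀/(2π) × 24.66 h = (3.1416/π) × 24.66 = 24.66 h.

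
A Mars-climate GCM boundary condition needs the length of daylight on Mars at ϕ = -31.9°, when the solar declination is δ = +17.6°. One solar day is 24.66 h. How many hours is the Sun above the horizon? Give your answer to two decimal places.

10.77 h

cos h₀ = −tan ϕ · tan δ = −tan(-31.9°) × tan(+17.600°) = 0.1975, so h₀ = 1.3720 rad = 78.61°.
Daylight = 2h₀/(2π) × 24.66 h = (1.3720/π) × 24.66 = 10.77 h.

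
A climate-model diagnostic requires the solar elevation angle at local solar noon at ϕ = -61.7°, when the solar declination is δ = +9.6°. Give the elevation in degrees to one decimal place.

18.7°

At local noon the hour angle is zero, so the zenith angle equals |ϕ − δ| = |-61.7° − (+9.600°)| = 71.300°.
Elevation = 90° − 71.300° = 18.7°.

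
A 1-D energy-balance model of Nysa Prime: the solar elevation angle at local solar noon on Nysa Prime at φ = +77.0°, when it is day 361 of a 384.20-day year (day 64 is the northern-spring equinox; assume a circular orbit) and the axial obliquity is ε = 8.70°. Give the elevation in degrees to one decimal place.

Solar longitude: λ_s = 360° × (361 − 64)/384.20 = 278.293°.
sin δ = sin 8.70° × sin 278.293° = -0.14968, so δ = -8.608°.
At local noon the hour angle is zero, so the zenith angle equals |φ − δ| = |+77.0° − (-8.608°)| = 85.608°.
Elevation = 90° − 85.608° = 4.4°.

4.4°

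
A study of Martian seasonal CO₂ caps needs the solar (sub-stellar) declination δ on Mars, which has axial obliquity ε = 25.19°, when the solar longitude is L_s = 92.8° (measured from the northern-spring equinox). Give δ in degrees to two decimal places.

sin δ = sin ε · sin L_s = sin 25.19° × sin 92.8° = 0.425113.
δ = arcsin(0.425113) = +25.16°.

δ = +25.16°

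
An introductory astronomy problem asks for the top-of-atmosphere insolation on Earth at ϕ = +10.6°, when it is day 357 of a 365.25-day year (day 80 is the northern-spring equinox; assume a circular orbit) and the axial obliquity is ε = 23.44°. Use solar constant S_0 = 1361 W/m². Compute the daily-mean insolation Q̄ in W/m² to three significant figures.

Q̄ ≈ 342 W/m²

Solar longitude: L_s = 360° × (357 − 80)/365.25 = 273.018°.
sin δ = sin 23.44° × sin 273.018° = -0.39724, so δ = -23.406°.
cos h₀ = −tan(+10.6°) tan(-23.406°) = 0.0810, h₀ = 1.4897 rad.
Bracket: h₀ sin ϕ sin δ + cos ϕ cos δ sin h₀ = 1.4897×0.18395×-0.39724 + 0.98294×0.91772×0.99671 = -0.108856 + 0.899096 = 0.790240.
Q̄ = (S_0/π) × [bracket] = (1361/π) × 0.790240 = 342.3 W/m².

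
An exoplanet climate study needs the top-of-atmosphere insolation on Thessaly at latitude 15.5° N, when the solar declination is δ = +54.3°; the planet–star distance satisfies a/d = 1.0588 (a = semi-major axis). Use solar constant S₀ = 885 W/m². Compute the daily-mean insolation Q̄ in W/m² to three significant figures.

cos H₀ = −tan(+15.5°) tan(+54.300°) = -0.3859, H₀ = 1.9670 rad.
Bracket: H₀ sin φ sin δ + cos φ cos δ sin H₀ = 1.9670×0.26724×0.81208 + 0.96363×0.58354×0.92252 = 0.426879 + 0.518748 = 0.945627.
Inverse-square distance factor (a/d)² = 1.0588² = 1.121057.
Q̄ = (S₀/π) × 1.121057 × [bracket] = (885/π) × 1.121057 × 0.945627 = 298.6 W/m².

Q̄ ≈ 299 W/m²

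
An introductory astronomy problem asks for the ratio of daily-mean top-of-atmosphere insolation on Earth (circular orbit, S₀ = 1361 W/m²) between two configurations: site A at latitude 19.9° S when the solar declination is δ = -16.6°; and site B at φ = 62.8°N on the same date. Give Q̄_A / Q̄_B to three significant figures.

Q̄_A / Q̄_B ≈ 9.22

— Configuration A (φ=-19.9°):
cos H₀ = −tan(-19.9°) tan(-16.600°) = -0.1079, H₀ = 1.6789 rad.
Bracket: H₀ sin φ sin δ + cos φ cos δ sin H₀ = 1.6789×-0.34038×-0.28569 + 0.94029×0.95832×0.99416 = 0.163262 + 0.895836 = 1.059098.
Q̄ = (S₀/π) × [bracket] = (1361/π) × 1.059098 = 458.82 W/m².
— Configuration B (φ=+62.8°):
cos H₀ = −tan(+62.8°) tan(-16.600°) = 0.5801, H₀ = 0.9520 rad.
Bracket: H₀ sin φ sin δ + cos φ cos δ sin H₀ = 0.9520×0.88942×-0.28569 + 0.45710×0.95832×0.81457 = -0.241902 + 0.356821 = 0.114919.
Q̄ = (S₀/π) × [bracket] = (1361/π) × 0.114919 = 49.785 W/m².
Ratio Q̄_A / Q̄_B = 458.82 / 49.785 = 9.216.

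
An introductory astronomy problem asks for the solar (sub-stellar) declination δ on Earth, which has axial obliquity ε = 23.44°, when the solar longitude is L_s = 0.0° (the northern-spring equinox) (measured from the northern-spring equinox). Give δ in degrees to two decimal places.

δ = +0.00°

sin δ = sin ε · sin L_s = sin 23.44° × sin 0.0° = 0.000000.
δ = arcsin(0.000000) = +0.00°.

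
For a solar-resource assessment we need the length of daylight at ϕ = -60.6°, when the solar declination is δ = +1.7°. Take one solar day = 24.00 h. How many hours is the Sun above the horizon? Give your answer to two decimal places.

cos h₀ = −tan ϕ · tan δ = −tan(-60.6°) × tan(+1.700°) = 0.0527, so h₀ = 1.5181 rad = 86.98°.
Daylight = 2h₀/(2π) × 24.00 h = (1.5181/π) × 24.00 = 11.60 h.

11.60 h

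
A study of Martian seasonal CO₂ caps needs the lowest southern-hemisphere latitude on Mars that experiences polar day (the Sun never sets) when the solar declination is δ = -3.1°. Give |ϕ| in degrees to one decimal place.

|ϕ| = 86.9°

Polar day requires cos h₀ = −tan ϕ tan δ ≤ −1, i.e. tan ϕ tan δ ≥ 1.
The boundary is |tan ϕ| · |tan δ| = 1, so |ϕ| = 90° − |δ| = 90° − 3.1° = 86.9° in the southern hemisphere.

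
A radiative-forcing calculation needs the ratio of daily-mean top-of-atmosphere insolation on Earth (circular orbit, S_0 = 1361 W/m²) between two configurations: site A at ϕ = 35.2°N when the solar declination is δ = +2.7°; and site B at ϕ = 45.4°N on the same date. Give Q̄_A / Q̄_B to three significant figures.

— Configuration A (ϕ=+35.2°):
cos h₀ = −tan(+35.2°) tan(+2.700°) = -0.0333, h₀ = 1.6041 rad.
Bracket: h₀ sin ϕ sin δ + cos ϕ cos δ sin h₀ = 1.6041×0.57643×0.04711 + 0.81714×0.99889×0.99945 = 0.043560 + 0.815784 = 0.859344.
Q̄ = (S_0/π) × [bracket] = (1361/π) × 0.859344 = 372.28 W/m².
— Configuration B (ϕ=+45.4°):
cos h₀ = −tan(+45.4°) tan(+2.700°) = -0.0478, h₀ = 1.6186 rad.
Bracket: h₀ sin ϕ sin δ + cos ϕ cos δ sin h₀ = 1.6186×0.71203×0.04711 + 0.70215×0.99889×0.99886 = 0.054294 + 0.700571 = 0.754865.
Q̄ = (S_0/π) × [bracket] = (1361/π) × 0.754865 = 327.02 W/m².
Ratio Q̄_A / Q̄_B = 372.28 / 327.02 = 1.138.

Q̄_A / Q̄_B ≈ 1.14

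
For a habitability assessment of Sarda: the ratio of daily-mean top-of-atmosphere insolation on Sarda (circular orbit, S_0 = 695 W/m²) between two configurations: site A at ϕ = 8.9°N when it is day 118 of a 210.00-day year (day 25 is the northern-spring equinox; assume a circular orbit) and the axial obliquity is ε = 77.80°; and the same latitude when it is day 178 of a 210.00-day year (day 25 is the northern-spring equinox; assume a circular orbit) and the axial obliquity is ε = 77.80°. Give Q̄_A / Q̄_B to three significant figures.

— Configuration A (ϕ=+8.9°):
Solar longitude: L_s = 360° × (118 − 25)/210.00 = 159.429°.
sin δ = sin 77.80° × sin 159.429° = 0.34344, so δ = +20.087°.
cos h₀ = −tan(+8.9°) tan(+20.087°) = -0.0573, h₀ = 1.6281 rad.
Bracket: h₀ sin ϕ sin δ + cos ϕ cos δ sin h₀ = 1.6281×0.15471×0.34344 + 0.98796×0.93917×0.99836 = 0.086507 + 0.926341 = 1.012848.
Q̄ = (S_0/π) × [bracket] = (695/π) × 1.012848 = 224.07 W/m².
— Configuration B (ϕ=+8.9°):
Solar longitude: L_s = 360° × (178 − 25)/210.00 = 262.286°.
sin δ = sin 77.80° × sin 262.286° = -0.96857, so δ = -75.597°.
cos h₀ = −tan(+8.9°) tan(-75.597°) = 0.6098, h₀ = 0.9150 rad.
Bracket: h₀ sin ϕ sin δ + cos ϕ cos δ sin h₀ = 0.9150×0.15471×-0.96857 + 0.98796×0.24874×0.79258 = -0.137110 + 0.194773 = 0.057663.
Q̄ = (S_0/π) × [bracket] = (695/π) × 0.057663 = 12.757 W/m².
Ratio Q̄_A / Q̄_B = 224.07 / 12.757 = 17.56.

Q̄_A / Q̄_B ≈ 17.6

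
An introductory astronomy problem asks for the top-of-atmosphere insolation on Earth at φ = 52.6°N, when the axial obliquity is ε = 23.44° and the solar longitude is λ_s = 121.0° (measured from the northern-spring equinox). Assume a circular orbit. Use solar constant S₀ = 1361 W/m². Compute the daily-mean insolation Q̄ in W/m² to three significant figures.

Q̄ ≈ 460 W/m²

Solar declination: sin δ = sin ε · sin λ_s = sin 23.44° × sin 121.0° = 0.34097, so δ = +19.936°.
cos H₀ = −tan(+52.6°) tan(+19.936°) = -0.4744, H₀ = 2.0651 rad.
Bracket: H₀ sin φ sin δ + cos φ cos δ sin H₀ = 2.0651×0.79441×0.34097 + 0.60738×0.94007×0.88031 = 0.559374 + 0.502639 = 1.062013.
Q̄ = (S₀/π) × [bracket] = (1361/π) × 1.062013 = 460.1 W/m².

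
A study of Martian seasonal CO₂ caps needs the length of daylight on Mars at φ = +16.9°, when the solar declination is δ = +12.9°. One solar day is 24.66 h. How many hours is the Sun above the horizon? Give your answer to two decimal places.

cos H₀ = −tan φ · tan δ = −tan(+16.9°) × tan(+12.900°) = -0.0696, so H₀ = 1.6404 rad = 93.99°.
Daylight = 2H₀/(2π) × 24.66 h = (1.6404/π) × 24.66 = 12.88 h.

12.88 h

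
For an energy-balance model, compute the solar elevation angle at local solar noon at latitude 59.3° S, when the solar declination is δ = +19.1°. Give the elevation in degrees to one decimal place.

At local noon the hour angle is zero, so the zenith angle equals |φ − δ| = |-59.3° − (+19.100°)| = 78.400°.
Elevation = 90° − 78.400° = 11.6°.

11.6°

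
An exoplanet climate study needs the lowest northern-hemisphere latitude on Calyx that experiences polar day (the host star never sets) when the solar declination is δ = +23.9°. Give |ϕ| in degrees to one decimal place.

Polar day requires cos h₀ = −tan ϕ tan δ ≤ −1, i.e. tan ϕ tan δ ≥ 1.
The boundary is |tan ϕ| · |tan δ| = 1, so |ϕ| = 90° − |δ| = 90° − 23.9° = 66.1° in the northern hemisphere.

|ϕ| = 66.1°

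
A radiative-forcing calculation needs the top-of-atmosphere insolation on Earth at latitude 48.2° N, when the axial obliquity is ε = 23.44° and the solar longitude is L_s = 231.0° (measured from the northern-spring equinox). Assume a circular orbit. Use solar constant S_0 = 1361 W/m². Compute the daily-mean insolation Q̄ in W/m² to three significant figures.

Q̄ ≈ 136 W/m²

Solar declination: sin δ = sin ε · sin L_s = sin 23.44° × sin 231.0° = -0.30914, so δ = -18.007°.
cos h₀ = −tan(+48.2°) tan(-18.007°) = 0.3636, h₀ = 1.1987 rad.
Bracket: h₀ sin ϕ sin δ + cos ϕ cos δ sin h₀ = 1.1987×0.74548×-0.30914 + 0.66653×0.95102×0.93157 = -0.276250 + 0.590507 = 0.314257.
Q̄ = (S_0/π) × [bracket] = (1361/π) × 0.314257 = 136.1 W/m².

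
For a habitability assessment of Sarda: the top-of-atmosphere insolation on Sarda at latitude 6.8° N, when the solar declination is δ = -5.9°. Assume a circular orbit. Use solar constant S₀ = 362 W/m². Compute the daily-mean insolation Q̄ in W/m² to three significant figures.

cos H₀ = −tan(+6.8°) tan(-5.900°) = 0.0123, H₀ = 1.5585 rad.
Bracket: H₀ sin φ sin δ + cos φ cos δ sin H₀ = 1.5585×0.11840×-0.10279 + 0.99297×0.99470×0.99992 = -0.018967 + 0.987628 = 0.968661.
Q̄ = (S₀/π) × [bracket] = (362/π) × 0.968661 = 111.6 W/m².

Q̄ ≈ 112 W/m²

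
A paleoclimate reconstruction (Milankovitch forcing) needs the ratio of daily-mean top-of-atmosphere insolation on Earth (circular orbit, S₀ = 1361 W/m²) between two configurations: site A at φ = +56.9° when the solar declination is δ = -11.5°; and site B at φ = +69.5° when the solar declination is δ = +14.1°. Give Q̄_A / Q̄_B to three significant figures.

Q̄_A / Q̄_B ≈ 0.384

— Configuration A (φ=+56.9°):
cos H₀ = −tan(+56.9°) tan(-11.500°) = 0.3121, H₀ = 1.2534 rad.
Bracket: H₀ sin φ sin δ + cos φ cos δ sin H₀ = 1.2534×0.83772×-0.19937 + 0.54610×0.97992×0.95005 = -0.209338 + 0.508404 = 0.299066.
Q̄ = (S₀/π) × [bracket] = (1361/π) × 0.299066 = 129.56 W/m².
— Configuration B (φ=+69.5°):
cos H₀ = −tan(+69.5°) tan(+14.100°) = -0.6718, H₀ = 2.3075 rad.
Bracket: H₀ sin φ sin δ + cos φ cos δ sin H₀ = 2.3075×0.93667×0.24362 + 0.35021×0.96987×0.74072 = 0.526552 + 0.251592 = 0.778144.
Q̄ = (S₀/π) × [bracket] = (1361/π) × 0.778144 = 337.11 W/m².
Ratio Q̄_A / Q̄_B = 129.56 / 337.11 = 0.3843.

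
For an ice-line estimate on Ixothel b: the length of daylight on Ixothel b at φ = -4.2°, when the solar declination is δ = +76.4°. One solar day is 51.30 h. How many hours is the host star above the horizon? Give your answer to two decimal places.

cos H₀ = −tan φ · tan δ = −tan(-4.2°) × tan(+76.400°) = 0.3035, so H₀ = 1.2624 rad = 72.33°.
Daylight = 2H₀/(2π) × 51.30 h = (1.2624/π) × 51.30 = 20.61 h.

20.61 h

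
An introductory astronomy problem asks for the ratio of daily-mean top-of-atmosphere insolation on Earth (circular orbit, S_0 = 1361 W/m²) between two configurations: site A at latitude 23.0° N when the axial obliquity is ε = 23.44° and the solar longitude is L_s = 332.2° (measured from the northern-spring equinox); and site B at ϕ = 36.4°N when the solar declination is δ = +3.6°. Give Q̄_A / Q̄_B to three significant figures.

Q̄_A / Q̄_B ≈ 0.920

— Configuration A (ϕ=+23.0°):
Solar declination: sin δ = sin ε · sin L_s = sin 23.44° × sin 332.2° = -0.18552, so δ = -10.692°.
cos h₀ = −tan(+23.0°) tan(-10.692°) = 0.0801, h₀ = 1.4906 rad.
Bracket: h₀ sin ϕ sin δ + cos ϕ cos δ sin h₀ = 1.4906×0.39073×-0.18552 + 0.92050×0.98264×0.99678 = -0.108051 + 0.901608 = 0.793557.
Q̄ = (S_0/π) × [bracket] = (1361/π) × 0.793557 = 343.78 W/m².
— Configuration B (ϕ=+36.4°):
cos h₀ = −tan(+36.4°) tan(+3.600°) = -0.0464, h₀ = 1.6172 rad.
Bracket: h₀ sin ϕ sin δ + cos ϕ cos δ sin h₀ = 1.6172×0.59342×0.06279 + 0.80489×0.99803×0.99892 = 0.060258 + 0.802437 = 0.862695.
Q̄ = (S_0/π) × [bracket] = (1361/π) × 0.862695 = 373.74 W/m².
Ratio Q̄_A / Q̄_B = 343.78 / 373.74 = 0.9198.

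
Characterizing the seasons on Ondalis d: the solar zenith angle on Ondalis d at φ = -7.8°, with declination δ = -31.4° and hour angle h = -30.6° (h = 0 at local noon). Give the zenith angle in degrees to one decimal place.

cos θ_z = sin φ sin δ + cos φ cos δ cos h = 0.070709 + 0.727890 = 0.798599.
θ_z = arccos(0.798599) = 37.0°.

θ_z = 37.0°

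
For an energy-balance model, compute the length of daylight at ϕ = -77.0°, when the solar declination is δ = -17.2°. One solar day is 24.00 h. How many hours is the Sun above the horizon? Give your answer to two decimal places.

24.00 h

Sunrise equation: cos h₀ = −tan ϕ · tan δ = -1.3408 ≤ −1, so the Sun never sets (polar day) and h₀ = π.
Daylight = 2h₀/(2π) × 24.00 h = (3.1416/π) × 24.00 = 24.00 h.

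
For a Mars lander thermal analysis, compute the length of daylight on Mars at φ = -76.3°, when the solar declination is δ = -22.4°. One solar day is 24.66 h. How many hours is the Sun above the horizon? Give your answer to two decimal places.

Sunrise equation: cos H₀ = −tan φ · tan δ = -1.6908 ≤ −1, so the Sun never sets (polar day) and H₀ = π.
Daylight = 2H₀/(2π) × 24.66 h = (3.1416/π) × 24.66 = 24.66 h.

24.66 h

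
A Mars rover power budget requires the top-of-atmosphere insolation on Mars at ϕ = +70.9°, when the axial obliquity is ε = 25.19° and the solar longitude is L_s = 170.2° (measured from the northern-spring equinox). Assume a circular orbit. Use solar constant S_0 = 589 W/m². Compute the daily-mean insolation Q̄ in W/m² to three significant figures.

Solar declination: sin δ = sin ε · sin L_s = sin 25.19° × sin 170.2° = 0.07244, so δ = +4.154°.
cos h₀ = −tan(+70.9°) tan(+4.154°) = -0.2098, h₀ = 1.7821 rad.
Bracket: h₀ sin ϕ sin δ + cos ϕ cos δ sin h₀ = 1.7821×0.94495×0.07244 + 0.32722×0.99737×0.97775 = 0.121989 + 0.319098 = 0.441087.
Q̄ = (S_0/π) × [bracket] = (589/π) × 0.441087 = 82.70 W/m².

Q̄ ≈ 82.7 W/m²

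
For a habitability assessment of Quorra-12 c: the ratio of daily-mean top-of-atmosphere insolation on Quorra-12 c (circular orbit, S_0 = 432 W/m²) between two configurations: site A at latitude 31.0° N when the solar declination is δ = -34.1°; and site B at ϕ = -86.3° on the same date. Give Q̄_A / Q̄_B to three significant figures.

Q̄_A / Q̄_B ≈ 0.180

— Configuration A (ϕ=+31.0°):
cos h₀ = −tan(+31.0°) tan(-34.100°) = 0.4068, h₀ = 1.1518 rad.
Bracket: h₀ sin ϕ sin δ + cos ϕ cos δ sin h₀ = 1.1518×0.51504×-0.56064 + 0.85717×0.82806×0.91351 = -0.332585 + 0.648399 = 0.315814.
Q̄ = (S_0/π) × [bracket] = (432/π) × 0.315814 = 43.428 W/m².
— Configuration B (ϕ=-86.3°):
cos h₀ = −tan(-86.3°) tan(-34.100°) = -10.4698 ≤ −1 ⇒ polar day, h₀ = π.
Bracket: h₀ sin ϕ sin δ + cos ϕ cos δ sin h₀ = 3.1416×-0.99792×-0.56064 + 0.06453×0.82806×0.00000 = 1.757643 + 0.000000 = 1.757643.
Q̄ = (S_0/π) × [bracket] = (432/π) × 1.757643 = 241.69 W/m².
Ratio Q̄_A / Q̄_B = 43.428 / 241.69 = 0.1797.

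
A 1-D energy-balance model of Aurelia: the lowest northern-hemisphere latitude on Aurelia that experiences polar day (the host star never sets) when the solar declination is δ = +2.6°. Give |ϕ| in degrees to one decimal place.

Polar day requires cos h₀ = −tan ϕ tan δ ≤ −1, i.e. tan ϕ tan δ ≥ 1.
The boundary is |tan ϕ| · |tan δ| = 1, so |ϕ| = 90° − |δ| = 90° − 2.6° = 87.4° in the northern hemisphere.

|ϕ| = 87.4°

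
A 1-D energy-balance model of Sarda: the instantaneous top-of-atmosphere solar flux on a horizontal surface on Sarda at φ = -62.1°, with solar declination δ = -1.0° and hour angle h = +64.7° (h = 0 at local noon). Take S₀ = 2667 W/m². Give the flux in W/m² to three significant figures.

574 W/m²

cos θ_z = sin φ sin δ + cos φ cos δ cos h = 0.015424 + 0.199943 = 0.215367.
Flux = S₀ · cos θ_z = 2667 × 0.215367 = 574.4 W/m².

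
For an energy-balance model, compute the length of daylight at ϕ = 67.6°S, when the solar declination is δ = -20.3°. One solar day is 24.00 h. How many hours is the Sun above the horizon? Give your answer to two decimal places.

20.51 h

cos h₀ = −tan ϕ · tan δ = −tan(-67.6°) × tan(-20.300°) = -0.8975, so h₀ = 2.6848 rad = 153.83°.
Daylight = 2h₀/(2π) × 24.00 h = (2.6848/π) × 24.00 = 20.51 h.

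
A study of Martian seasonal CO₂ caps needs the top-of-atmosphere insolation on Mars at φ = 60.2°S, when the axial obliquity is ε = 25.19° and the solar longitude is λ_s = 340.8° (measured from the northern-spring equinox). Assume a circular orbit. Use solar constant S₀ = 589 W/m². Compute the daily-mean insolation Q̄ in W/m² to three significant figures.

Solar declination: sin δ = sin ε · sin λ_s = sin 25.19° × sin 340.8° = -0.13997, so δ = -8.046°.
cos H₀ = −tan(-60.2°) tan(-8.046°) = -0.2468, H₀ = 1.8202 rad.
Bracket: H₀ sin φ sin δ + cos φ cos δ sin H₀ = 1.8202×-0.86777×-0.13997 + 0.49697×0.99016×0.96906 = 0.221085 + 0.476855 = 0.697940.
Q̄ = (S₀/π) × [bracket] = (589/π) × 0.697940 = 130.9 W/m².

Q̄ ≈ 131 W/m²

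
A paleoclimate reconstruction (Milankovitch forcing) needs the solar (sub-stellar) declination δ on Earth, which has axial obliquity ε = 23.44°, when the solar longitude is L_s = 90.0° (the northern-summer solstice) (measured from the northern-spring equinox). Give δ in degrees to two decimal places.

δ = +23.44°

sin δ = sin ε · sin L_s = sin 23.44° × sin 90.0° = 0.397789.
δ = arcsin(0.397789) = +23.44°.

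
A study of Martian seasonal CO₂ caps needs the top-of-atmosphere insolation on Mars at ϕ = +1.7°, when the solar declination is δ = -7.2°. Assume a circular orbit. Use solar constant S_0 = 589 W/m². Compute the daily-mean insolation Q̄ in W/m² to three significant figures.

cos h₀ = −tan(+1.7°) tan(-7.200°) = 0.0037, h₀ = 1.5670 rad.
Bracket: h₀ sin ϕ sin δ + cos ϕ cos δ sin h₀ = 1.5670×0.02967×-0.12533 + 0.99956×0.99211×0.99999 = -0.005827 + 0.991664 = 0.985837.
Q̄ = (S_0/π) × [bracket] = (589/π) × 0.985837 = 184.8 W/m².

Q̄ ≈ 185 W/m²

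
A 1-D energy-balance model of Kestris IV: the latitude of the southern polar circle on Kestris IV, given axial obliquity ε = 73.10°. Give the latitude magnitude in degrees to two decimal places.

The polar circle is the lowest latitude that experiences at least one full rotation of continuous darkness at the northern-summer solstice; it lies at |φ| = 90° − ε = 90° − 73.10° = 16.90°.

16.90°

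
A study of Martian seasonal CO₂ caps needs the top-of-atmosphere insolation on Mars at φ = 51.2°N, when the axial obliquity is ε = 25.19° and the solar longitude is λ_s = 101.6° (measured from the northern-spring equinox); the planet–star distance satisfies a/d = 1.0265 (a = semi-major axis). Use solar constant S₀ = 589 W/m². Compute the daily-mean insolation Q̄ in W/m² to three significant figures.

Solar declination: sin δ = sin ε · sin λ_s = sin 25.19° × sin 101.6° = 0.41693, so δ = +24.641°.
cos H₀ = −tan(+51.2°) tan(+24.641°) = -0.5705, H₀ = 2.1779 rad.
Bracket: H₀ sin φ sin δ + cos φ cos δ sin H₀ = 2.1779×0.77934×0.41693 + 0.62660×0.90894×0.82129 = 0.707666 + 0.467759 = 1.175425.
Inverse-square distance factor (a/d)² = 1.0265² = 1.053702.
Q̄ = (S₀/π) × 1.053702 × [bracket] = (589/π) × 1.053702 × 1.175425 = 232.2 W/m².

Q̄ ≈ 232 W/m²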